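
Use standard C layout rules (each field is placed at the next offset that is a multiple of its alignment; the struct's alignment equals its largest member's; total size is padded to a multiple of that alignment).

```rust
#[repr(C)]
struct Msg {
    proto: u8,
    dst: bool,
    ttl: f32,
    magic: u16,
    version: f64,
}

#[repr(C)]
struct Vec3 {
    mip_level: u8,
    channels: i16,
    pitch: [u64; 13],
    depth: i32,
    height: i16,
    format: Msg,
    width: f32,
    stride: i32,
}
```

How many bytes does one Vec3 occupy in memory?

152 bytes

Msg: @0: proto [1B, align 1] → 1; @1: dst [1B, align 1] → 2; +2 pad (align 4); @4: ttl [4B, align 4] → 8; @8: magic [2B, align 2] → 10; +6 pad (align 8); @16: version [8B, align 8] → 24; size 24, align 8
@0: mip_level [1B, align 1] → 1
+1 pad (align 2)
@2: channels [2B, align 2] → 4
+4 pad (align 8)
@8: pitch [104B, align 8] → 112
@112: depth [4B, align 4] → 116
@116: height [2B, align 2] → 118
+2 pad (align 8)
@120: format [24B, align 8] → 144
@144: width [4B, align 4] → 148
@148: stride [4B, align 4] → 152
size 152, align 8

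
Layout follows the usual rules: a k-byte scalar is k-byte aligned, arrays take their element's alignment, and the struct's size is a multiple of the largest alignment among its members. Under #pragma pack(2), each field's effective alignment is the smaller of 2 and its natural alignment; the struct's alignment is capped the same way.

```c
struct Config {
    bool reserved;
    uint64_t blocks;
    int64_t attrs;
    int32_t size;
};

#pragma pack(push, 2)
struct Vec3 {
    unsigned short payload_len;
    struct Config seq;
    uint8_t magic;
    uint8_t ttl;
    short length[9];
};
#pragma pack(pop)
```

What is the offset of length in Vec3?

36

Config: @0: reserved [1B, align 1] → 1; +7 pad (align 8); @8: blocks [8B, align 8] → 16; @16: attrs [8B, align 8] → 24; @24: size [4B, align 4] → 28; +4 tail pad (align 8); size 32, align 8
@0: payload_len [2B, align 2] → 2
@2: seq [32B, align 2] → 34
@34: magic [1B, align 1] → 35
@35: ttl [1B, align 1] → 36
@36: length [18B, align 2] → 54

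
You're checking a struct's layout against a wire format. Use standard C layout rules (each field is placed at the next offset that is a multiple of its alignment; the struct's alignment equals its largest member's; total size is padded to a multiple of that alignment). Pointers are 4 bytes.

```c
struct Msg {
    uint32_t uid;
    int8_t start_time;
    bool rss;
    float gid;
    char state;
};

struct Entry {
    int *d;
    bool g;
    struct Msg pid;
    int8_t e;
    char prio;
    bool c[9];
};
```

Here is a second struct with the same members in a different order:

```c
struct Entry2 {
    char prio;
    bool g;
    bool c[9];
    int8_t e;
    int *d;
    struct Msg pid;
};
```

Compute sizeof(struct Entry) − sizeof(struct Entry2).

Msg: @0: uid [4B, align 4] → 4; @4: start_time [1B, align 1] → 5; @5: rss [1B, align 1] → 6; +2 pad (align 4); @8: gid [4B, align 4] → 12; @12: state [1B, align 1] → 13; +3 tail pad (align 4); size 16, align 4
@0: d [4B, align 4] → 4
@4: g [1B, align 1] → 5
+3 pad (align 4)
@8: pid [16B, align 4] → 24
@24: e [1B, align 1] → 25
@25: prio [1B, align 1] → 26
@26: c [9B, align 1] → 35
+1 tail pad (align 4)
size 36, align 4
— Entry2 —
@0: prio [1B, align 1] → 1
@1: g [1B, align 1] → 2
@2: c [9B, align 1] → 11
@11: e [1B, align 1] → 12
@12: d [4B, align 4] → 16
@16: pid [16B, align 4] → 32
size 32, align 4
36 − 32 = 4

4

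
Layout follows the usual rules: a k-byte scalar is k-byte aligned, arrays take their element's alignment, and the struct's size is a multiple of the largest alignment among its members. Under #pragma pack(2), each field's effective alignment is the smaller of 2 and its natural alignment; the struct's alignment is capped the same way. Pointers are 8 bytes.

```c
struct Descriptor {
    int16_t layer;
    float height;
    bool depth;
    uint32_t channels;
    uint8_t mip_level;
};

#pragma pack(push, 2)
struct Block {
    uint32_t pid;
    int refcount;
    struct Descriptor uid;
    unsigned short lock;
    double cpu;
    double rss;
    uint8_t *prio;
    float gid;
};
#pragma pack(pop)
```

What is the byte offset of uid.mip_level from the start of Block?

24

Descriptor: @0: layer [2B, align 2] → 2; +2 pad (align 4); @4: height [4B, align 4] → 8; @8: depth [1B, align 1] → 9; +3 pad (align 4); @12: channels [4B, align 4] → 16; @16: mip_level [1B, align 1] → 17; +3 tail pad (align 4); size 20, align 4
@0: pid [4B, align 2] → 4
@4: refcount [4B, align 2] → 8
@8: uid [20B, align 2] → 28
within Descriptor: mip_level at 16
8 + 16 = 24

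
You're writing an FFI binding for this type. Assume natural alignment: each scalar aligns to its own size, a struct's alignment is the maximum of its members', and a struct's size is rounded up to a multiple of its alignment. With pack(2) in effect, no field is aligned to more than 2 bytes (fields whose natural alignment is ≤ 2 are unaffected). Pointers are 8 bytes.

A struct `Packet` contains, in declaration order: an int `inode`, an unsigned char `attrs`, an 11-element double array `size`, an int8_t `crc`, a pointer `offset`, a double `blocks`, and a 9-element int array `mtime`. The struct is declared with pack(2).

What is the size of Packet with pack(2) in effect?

148

@0: inode [4B, align 2] → 4
@4: attrs [1B, align 1] → 5
+1 pad (align 2)
@6: size [88B, align 2] → 94
@94: crc [1B, align 1] → 95
+1 pad (align 2)
@96: offset [8B, align 2] → 104
@104: blocks [8B, align 2] → 112
@112: mtime [36B, align 2] → 148
size 148, align 2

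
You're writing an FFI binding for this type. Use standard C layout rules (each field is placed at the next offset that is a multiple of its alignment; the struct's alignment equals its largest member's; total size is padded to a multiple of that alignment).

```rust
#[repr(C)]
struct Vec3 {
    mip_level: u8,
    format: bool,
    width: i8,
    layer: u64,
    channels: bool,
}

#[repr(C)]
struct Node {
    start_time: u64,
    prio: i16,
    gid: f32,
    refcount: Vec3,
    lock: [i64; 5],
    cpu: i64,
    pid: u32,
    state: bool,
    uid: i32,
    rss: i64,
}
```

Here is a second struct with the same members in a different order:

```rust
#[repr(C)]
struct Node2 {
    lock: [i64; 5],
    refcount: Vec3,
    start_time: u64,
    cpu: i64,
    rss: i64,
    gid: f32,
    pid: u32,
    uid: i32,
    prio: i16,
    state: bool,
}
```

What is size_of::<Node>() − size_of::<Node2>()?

8

Vec3: 0..1  mip_level  (1B, 1-aligned); 1..2  format  (1B, 1-aligned); 2..3  width  (1B, 1-aligned); 3..8  -- padding (5B); 8..16  layer  (8B, 8-aligned); 16..17  channels  (1B, 1-aligned); 17..24  -- tail padding (7B); sizeof = 24, alignof = 8
0..8  start_time  (8B, 8-aligned)
8..10  prio  (2B, 2-aligned)
10..12  -- padding (2B)
12..16  gid  (4B, 4-aligned)
16..40  refcount  (24B, 8-aligned)
40..80  lock  (40B, 8-aligned)
80..88  cpu  (8B, 8-aligned)
88..92  pid  (4B, 4-aligned)
92..93  state  (1B, 1-aligned)
93..96  -- padding (3B)
96..100  uid  (4B, 4-aligned)
100..104  -- padding (4B)
104..112  rss  (8B, 8-aligned)
sizeof = 112, alignof = 8
— Node2 —
0..40  lock  (40B, 8-aligned)
40..64  refcount  (24B, 8-aligned)
64..72  start_time  (8B, 8-aligned)
72..80  cpu  (8B, 8-aligned)
80..88  rss  (8B, 8-aligned)
88..92  gid  (4B, 4-aligned)
92..96  pid  (4B, 4-aligned)
96..100  uid  (4B, 4-aligned)
100..102  prio  (2B, 2-aligned)
102..103  state  (1B, 1-aligned)
103..104  -- tail padding (1B)
sizeof = 104, alignof = 8
112 − 104 = 8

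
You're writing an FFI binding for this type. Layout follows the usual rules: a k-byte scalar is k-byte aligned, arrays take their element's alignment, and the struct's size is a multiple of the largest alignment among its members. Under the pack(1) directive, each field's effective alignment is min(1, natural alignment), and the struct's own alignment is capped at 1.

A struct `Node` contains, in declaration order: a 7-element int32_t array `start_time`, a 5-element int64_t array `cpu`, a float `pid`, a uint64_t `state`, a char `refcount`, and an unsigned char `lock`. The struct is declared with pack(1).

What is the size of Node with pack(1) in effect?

82

start_time at 0 (size 28, align 1) → ends 28
cpu at 28 (size 40, align 1) → ends 68
pid at 68 (size 4, align 1) → ends 72
state at 72 (size 8, align 1) → ends 80
refcount at 80 (size 1, align 1) → ends 81
lock at 81 (size 1, align 1) → ends 82
total 82 bytes, alignment 1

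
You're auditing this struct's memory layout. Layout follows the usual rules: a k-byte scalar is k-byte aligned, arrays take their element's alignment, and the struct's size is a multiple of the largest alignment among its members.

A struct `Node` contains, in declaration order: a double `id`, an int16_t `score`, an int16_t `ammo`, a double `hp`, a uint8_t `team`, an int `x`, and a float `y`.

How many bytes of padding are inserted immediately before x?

0..8  id  (8B, 8-aligned)
8..10  score  (2B, 2-aligned)
10..12  ammo  (2B, 2-aligned)
12..16  -- padding (4B)
16..24  hp  (8B, 8-aligned)
24..25  team  (1B, 1-aligned)
25..28  -- padding (3B)
28..32  x  (4B, 4-aligned)

3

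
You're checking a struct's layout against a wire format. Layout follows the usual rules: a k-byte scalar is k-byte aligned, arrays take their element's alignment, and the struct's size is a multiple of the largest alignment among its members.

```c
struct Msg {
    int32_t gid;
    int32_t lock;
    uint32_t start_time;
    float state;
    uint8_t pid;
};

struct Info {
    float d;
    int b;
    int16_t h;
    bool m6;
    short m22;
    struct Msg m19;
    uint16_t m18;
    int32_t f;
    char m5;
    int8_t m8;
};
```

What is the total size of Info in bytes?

Msg: gid at 0 (size 4, align 4) → ends 4; lock at 4 (size 4, align 4) → ends 8; start_time at 8 (size 4, align 4) → ends 12; state at 12 (size 4, align 4) → ends 16; pid at 16 (size 1, align 1) → ends 17; tail pad 3 to reach multiple of 4; total 20 bytes, alignment 4
d at 0 (size 4, align 4) → ends 4
b at 4 (size 4, align 4) → ends 8
h at 8 (size 2, align 2) → ends 10
m6 at 10 (size 1, align 1) → ends 11
pad 1 to align 2 for m22
m22 at 12 (size 2, align 2) → ends 14
pad 2 to align 4 for m19
m19 at 16 (size 20, align 4) → ends 36
m18 at 36 (size 2, align 2) → ends 38
pad 2 to align 4 for f
f at 40 (size 4, align 4) → ends 44
m5 at 44 (size 1, align 1) → ends 45
m8 at 45 (size 1, align 1) → ends 46
tail pad 2 to reach multiple of 4
total 48 bytes, alignment 4

48 bytes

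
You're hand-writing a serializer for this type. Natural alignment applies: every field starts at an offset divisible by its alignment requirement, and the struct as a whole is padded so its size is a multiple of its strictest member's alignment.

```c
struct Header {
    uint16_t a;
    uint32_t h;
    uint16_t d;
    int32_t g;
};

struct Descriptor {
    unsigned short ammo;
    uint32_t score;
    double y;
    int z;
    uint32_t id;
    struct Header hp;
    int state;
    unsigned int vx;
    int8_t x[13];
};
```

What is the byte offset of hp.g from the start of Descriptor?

36

Header: @0: a [2B, align 2] → 2; +2 pad (align 4); @4: h [4B, align 4] → 8; @8: d [2B, align 2] → 10; +2 pad (align 4); @12: g [4B, align 4] → 16; size 16, align 4
@0: ammo [2B, align 2] → 2
+2 pad (align 4)
@4: score [4B, align 4] → 8
@8: y [8B, align 8] → 16
@16: z [4B, align 4] → 20
@20: id [4B, align 4] → 24
@24: hp [16B, align 4] → 40
within Header: g at 12
24 + 12 = 36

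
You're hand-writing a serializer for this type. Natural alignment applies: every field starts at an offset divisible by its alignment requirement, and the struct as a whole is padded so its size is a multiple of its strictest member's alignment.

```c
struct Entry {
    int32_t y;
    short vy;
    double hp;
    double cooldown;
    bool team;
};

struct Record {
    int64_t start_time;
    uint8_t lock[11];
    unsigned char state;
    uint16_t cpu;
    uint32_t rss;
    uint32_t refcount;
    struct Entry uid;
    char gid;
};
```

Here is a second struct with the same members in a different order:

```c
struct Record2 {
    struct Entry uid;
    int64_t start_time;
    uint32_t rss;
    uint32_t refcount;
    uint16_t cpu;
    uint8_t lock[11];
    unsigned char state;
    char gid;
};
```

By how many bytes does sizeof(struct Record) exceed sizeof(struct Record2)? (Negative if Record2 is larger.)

Entry: 0..4  y  (4B, 4-aligned); 4..6  vy  (2B, 2-aligned); 6..8  -- padding (2B); 8..16  hp  (8B, 8-aligned); 16..24  cooldown  (8B, 8-aligned); 24..25  team  (1B, 1-aligned); 25..32  -- tail padding (7B); sizeof = 32, alignof = 8
0..8  start_time  (8B, 8-aligned)
8..19  lock  (11B, 1-aligned)
19..20  state  (1B, 1-aligned)
20..22  cpu  (2B, 2-aligned)
22..24  -- padding (2B)
24..28  rss  (4B, 4-aligned)
28..32  refcount  (4B, 4-aligned)
32..64  uid  (32B, 8-aligned)
64..65  gid  (1B, 1-aligned)
65..72  -- tail padding (7B)
sizeof = 72, alignof = 8
— Record2 —
0..32  uid  (32B, 8-aligned)
32..40  start_time  (8B, 8-aligned)
40..44  rss  (4B, 4-aligned)
44..48  refcount  (4B, 4-aligned)
48..50  cpu  (2B, 2-aligned)
50..61  lock  (11B, 1-aligned)
61..62  state  (1B, 1-aligned)
62..63  gid  (1B, 1-aligned)
63..64  -- tail padding (1B)
sizeof = 64, alignof = 8
72 − 64 = 8

8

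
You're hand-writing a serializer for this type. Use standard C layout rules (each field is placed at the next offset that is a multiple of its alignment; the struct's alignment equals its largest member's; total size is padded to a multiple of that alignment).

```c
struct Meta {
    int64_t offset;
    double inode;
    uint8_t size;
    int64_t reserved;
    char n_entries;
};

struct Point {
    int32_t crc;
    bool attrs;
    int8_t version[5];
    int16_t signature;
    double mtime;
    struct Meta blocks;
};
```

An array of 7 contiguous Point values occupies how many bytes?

448

Meta: offset at 0 (size 8, align 8) → ends 8; inode at 8 (size 8, align 8) → ends 16; size at 16 (size 1, align 1) → ends 17; pad 7 to align 8 for reserved; reserved at 24 (size 8, align 8) → ends 32; n_entries at 32 (size 1, align 1) → ends 33; tail pad 7 to reach multiple of 8; total 40 bytes, alignment 8
crc at 0 (size 4, align 4) → ends 4
attrs at 4 (size 1, align 1) → ends 5
version at 5 (size 5, align 1) → ends 10
signature at 10 (size 2, align 2) → ends 12
pad 4 to align 8 for mtime
mtime at 16 (size 8, align 8) → ends 24
blocks at 24 (size 40, align 8) → ends 64
total 64 bytes, alignment 8
array of 7: 7 × 64 = 448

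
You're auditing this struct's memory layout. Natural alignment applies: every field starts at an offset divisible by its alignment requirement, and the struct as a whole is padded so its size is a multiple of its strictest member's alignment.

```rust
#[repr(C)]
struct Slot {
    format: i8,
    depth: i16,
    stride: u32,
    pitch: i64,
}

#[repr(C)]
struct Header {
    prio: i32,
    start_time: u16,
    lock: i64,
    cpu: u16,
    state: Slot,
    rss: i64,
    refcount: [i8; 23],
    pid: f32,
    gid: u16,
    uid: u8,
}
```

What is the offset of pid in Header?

Slot: 0..1  format  (1B, 1-aligned); 1..2  -- padding (1B); 2..4  depth  (2B, 2-aligned); 4..8  stride  (4B, 4-aligned); 8..16  pitch  (8B, 8-aligned); sizeof = 16, alignof = 8
0..4  prio  (4B, 4-aligned)
4..6  start_time  (2B, 2-aligned)
6..8  -- padding (2B)
8..16  lock  (8B, 8-aligned)
16..18  cpu  (2B, 2-aligned)
18..24  -- padding (6B)
24..40  state  (16B, 8-aligned)
40..48  rss  (8B, 8-aligned)
48..71  refcount  (23B, 1-aligned)
71..72  -- padding (1B)
72..76  pid  (4B, 4-aligned)

72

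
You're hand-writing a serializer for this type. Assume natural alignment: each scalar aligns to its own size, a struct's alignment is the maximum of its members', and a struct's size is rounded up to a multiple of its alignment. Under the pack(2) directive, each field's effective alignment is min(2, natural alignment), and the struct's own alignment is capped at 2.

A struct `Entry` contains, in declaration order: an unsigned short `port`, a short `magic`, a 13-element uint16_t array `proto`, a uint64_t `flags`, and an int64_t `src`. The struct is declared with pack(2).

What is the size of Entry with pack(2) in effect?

46

port at 0 (size 2, align 2) → ends 2
magic at 2 (size 2, align 2) → ends 4
proto at 4 (size 26, align 2) → ends 30
flags at 30 (size 8, align 2) → ends 38
src at 38 (size 8, align 2) → ends 46
total 46 bytes, alignment 2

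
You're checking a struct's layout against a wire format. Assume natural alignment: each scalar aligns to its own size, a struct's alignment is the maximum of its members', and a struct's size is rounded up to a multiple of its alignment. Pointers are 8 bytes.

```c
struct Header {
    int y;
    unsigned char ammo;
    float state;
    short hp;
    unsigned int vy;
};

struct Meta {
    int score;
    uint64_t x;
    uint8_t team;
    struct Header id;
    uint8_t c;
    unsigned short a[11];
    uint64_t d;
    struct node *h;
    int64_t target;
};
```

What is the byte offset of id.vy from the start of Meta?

36

Header: @0: y [4B, align 4] → 4; @4: ammo [1B, align 1] → 5; +3 pad (align 4); @8: state [4B, align 4] → 12; @12: hp [2B, align 2] → 14; +2 pad (align 4); @16: vy [4B, align 4] → 20; size 20, align 4
@0: score [4B, align 4] → 4
+4 pad (align 8)
@8: x [8B, align 8] → 16
@16: team [1B, align 1] → 17
+3 pad (align 4)
@20: id [20B, align 4] → 40
within Header: vy at 16
20 + 16 = 36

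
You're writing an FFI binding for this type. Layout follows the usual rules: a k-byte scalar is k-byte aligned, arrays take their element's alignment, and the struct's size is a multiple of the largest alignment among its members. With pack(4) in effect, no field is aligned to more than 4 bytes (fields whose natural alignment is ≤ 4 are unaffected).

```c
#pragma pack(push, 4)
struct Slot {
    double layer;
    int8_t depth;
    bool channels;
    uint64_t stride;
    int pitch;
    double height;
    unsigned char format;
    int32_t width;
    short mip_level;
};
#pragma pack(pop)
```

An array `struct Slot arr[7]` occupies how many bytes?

0..8  layer  (8B, 4-aligned)
8..9  depth  (1B, 1-aligned)
9..10  channels  (1B, 1-aligned)
10..12  -- padding (2B)
12..20  stride  (8B, 4-aligned)
20..24  pitch  (4B, 4-aligned)
24..32  height  (8B, 4-aligned)
32..33  format  (1B, 1-aligned)
33..36  -- padding (3B)
36..40  width  (4B, 4-aligned)
40..42  mip_level  (2B, 2-aligned)
42..44  -- tail padding (2B)
sizeof = 44, alignof = 4
array of 7: 7 × 44 = 308

308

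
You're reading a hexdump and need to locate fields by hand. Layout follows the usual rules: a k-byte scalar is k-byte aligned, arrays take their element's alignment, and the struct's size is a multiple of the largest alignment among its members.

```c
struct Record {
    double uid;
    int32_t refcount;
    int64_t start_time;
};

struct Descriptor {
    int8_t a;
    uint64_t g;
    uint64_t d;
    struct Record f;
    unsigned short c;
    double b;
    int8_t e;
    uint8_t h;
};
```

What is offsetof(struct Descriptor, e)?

64

Record: 0..8  uid  (8B, 8-aligned); 8..12  refcount  (4B, 4-aligned); 12..16  -- padding (4B); 16..24  start_time  (8B, 8-aligned); sizeof = 24, alignof = 8
0..1  a  (1B, 1-aligned)
1..8  -- padding (7B)
8..16  g  (8B, 8-aligned)
16..24  d  (8B, 8-aligned)
24..48  f  (24B, 8-aligned)
48..50  c  (2B, 2-aligned)
50..56  -- padding (6B)
56..64  b  (8B, 8-aligned)
64..65  e  (1B, 1-aligned)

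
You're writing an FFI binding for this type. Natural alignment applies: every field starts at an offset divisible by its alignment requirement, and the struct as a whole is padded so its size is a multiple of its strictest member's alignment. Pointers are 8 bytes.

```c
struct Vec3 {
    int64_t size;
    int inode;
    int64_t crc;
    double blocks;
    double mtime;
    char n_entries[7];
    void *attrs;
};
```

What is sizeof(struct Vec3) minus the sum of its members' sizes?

5

@0: size [8B, align 8] → 8
@8: inode [4B, align 4] → 12
+4 pad (align 8)
@16: crc [8B, align 8] → 24
@24: blocks [8B, align 8] → 32
@32: mtime [8B, align 8] → 40
@40: n_entries [7B, align 1] → 47
+1 pad (align 8)
@48: attrs [8B, align 8] → 56
size 56, align 8
data bytes 51, size 56 → padding 5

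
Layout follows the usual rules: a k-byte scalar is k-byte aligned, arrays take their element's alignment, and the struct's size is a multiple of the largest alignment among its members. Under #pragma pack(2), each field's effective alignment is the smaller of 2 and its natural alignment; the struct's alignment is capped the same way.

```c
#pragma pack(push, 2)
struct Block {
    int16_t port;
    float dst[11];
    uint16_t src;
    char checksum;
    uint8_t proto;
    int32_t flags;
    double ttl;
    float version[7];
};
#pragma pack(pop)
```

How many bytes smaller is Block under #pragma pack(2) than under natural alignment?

6

natural layout:
  port at 0 (size 2, align 2) → ends 2
  pad 2 to align 4 for dst
  dst at 4 (size 44, align 4) → ends 48
  src at 48 (size 2, align 2) → ends 50
  checksum at 50 (size 1, align 1) → ends 51
  proto at 51 (size 1, align 1) → ends 52
  flags at 52 (size 4, align 4) → ends 56
  ttl at 56 (size 8, align 8) → ends 64
  version at 64 (size 28, align 4) → ends 92
  tail pad 4 to reach multiple of 8
  total 96 bytes, alignment 8
packed(2) layout:
  port at 0 (size 2, align 2) → ends 2
  dst at 2 (size 44, align 2) → ends 46
  src at 46 (size 2, align 2) → ends 48
  checksum at 48 (size 1, align 1) → ends 49
  proto at 49 (size 1, align 1) → ends 50
  flags at 50 (size 4, align 2) → ends 54
  ttl at 54 (size 8, align 2) → ends 62
  version at 62 (size 28, align 2) → ends 90
  total 90 bytes, alignment 2
96 − 90 = 6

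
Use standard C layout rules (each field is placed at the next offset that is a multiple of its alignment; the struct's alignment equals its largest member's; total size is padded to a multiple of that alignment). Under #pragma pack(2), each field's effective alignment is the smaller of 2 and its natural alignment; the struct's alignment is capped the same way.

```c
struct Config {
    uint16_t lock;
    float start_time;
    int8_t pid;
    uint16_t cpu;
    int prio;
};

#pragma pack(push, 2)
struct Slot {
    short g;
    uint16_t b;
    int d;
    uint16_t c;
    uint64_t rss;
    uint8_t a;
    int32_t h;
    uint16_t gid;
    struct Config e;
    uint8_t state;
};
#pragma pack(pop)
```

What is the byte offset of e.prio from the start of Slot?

38

Config: 0..2  lock  (2B, 2-aligned); 2..4  -- padding (2B); 4..8  start_time  (4B, 4-aligned); 8..9  pid  (1B, 1-aligned); 9..10  -- padding (1B); 10..12  cpu  (2B, 2-aligned); 12..16  prio  (4B, 4-aligned); sizeof = 16, alignof = 4
0..2  g  (2B, 2-aligned)
2..4  b  (2B, 2-aligned)
4..8  d  (4B, 2-aligned)
8..10  c  (2B, 2-aligned)
10..18  rss  (8B, 2-aligned)
18..19  a  (1B, 1-aligned)
19..20  -- padding (1B)
20..24  h  (4B, 2-aligned)
24..26  gid  (2B, 2-aligned)
26..42  e  (16B, 2-aligned)
within Config: prio at 12
26 + 12 = 38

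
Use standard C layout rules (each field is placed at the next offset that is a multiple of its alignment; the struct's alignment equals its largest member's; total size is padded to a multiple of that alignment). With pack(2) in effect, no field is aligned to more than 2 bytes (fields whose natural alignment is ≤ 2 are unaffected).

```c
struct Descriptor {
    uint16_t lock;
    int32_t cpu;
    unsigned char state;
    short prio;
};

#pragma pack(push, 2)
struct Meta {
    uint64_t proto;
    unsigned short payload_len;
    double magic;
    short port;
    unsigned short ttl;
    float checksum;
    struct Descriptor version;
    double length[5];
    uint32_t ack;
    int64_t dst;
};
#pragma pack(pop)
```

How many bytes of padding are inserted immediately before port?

Descriptor: lock at 0 (size 2, align 2) → ends 2; pad 2 to align 4 for cpu; cpu at 4 (size 4, align 4) → ends 8; state at 8 (size 1, align 1) → ends 9; pad 1 to align 2 for prio; prio at 10 (size 2, align 2) → ends 12; total 12 bytes, alignment 4
proto at 0 (size 8, align 2) → ends 8
payload_len at 8 (size 2, align 2) → ends 10
magic at 10 (size 8, align 2) → ends 18
port at 18 (size 2, align 2) → ends 20

0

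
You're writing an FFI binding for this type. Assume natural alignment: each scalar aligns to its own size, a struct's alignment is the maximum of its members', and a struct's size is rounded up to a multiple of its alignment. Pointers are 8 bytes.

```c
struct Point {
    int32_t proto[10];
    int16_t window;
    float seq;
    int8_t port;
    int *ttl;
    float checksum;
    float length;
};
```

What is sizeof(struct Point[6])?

proto at 0 (size 40, align 4) → ends 40
window at 40 (size 2, align 2) → ends 42
pad 2 to align 4 for seq
seq at 44 (size 4, align 4) → ends 48
port at 48 (size 1, align 1) → ends 49
pad 7 to align 8 for ttl
ttl at 56 (size 8, align 8) → ends 64
checksum at 64 (size 4, align 4) → ends 68
length at 68 (size 4, align 4) → ends 72
total 72 bytes, alignment 8
array of 6: 6 × 72 = 432

432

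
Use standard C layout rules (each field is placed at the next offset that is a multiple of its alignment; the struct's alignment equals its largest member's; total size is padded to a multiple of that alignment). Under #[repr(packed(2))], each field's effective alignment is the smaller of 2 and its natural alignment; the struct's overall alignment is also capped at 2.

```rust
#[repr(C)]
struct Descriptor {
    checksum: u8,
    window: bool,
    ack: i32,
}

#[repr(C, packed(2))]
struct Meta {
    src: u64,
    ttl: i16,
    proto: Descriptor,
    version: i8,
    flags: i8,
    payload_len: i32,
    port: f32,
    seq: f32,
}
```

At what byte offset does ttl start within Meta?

Descriptor: 0..1  checksum  (1B, 1-aligned); 1..2  window  (1B, 1-aligned); 2..4  -- padding (2B); 4..8  ack  (4B, 4-aligned); sizeof = 8, alignof = 4
0..8  src  (8B, 2-aligned)
8..10  ttl  (2B, 2-aligned)

8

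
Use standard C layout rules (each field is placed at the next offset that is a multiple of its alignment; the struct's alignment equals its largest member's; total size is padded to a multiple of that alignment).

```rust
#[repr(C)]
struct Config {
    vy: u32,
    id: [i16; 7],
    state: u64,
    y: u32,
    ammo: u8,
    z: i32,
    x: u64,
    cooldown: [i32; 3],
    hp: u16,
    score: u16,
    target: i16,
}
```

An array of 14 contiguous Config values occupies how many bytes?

1120

@0: vy [4B, align 4] → 4
@4: id [14B, align 2] → 18
+6 pad (align 8)
@24: state [8B, align 8] → 32
@32: y [4B, align 4] → 36
@36: ammo [1B, align 1] → 37
+3 pad (align 4)
@40: z [4B, align 4] → 44
+4 pad (align 8)
@48: x [8B, align 8] → 56
@56: cooldown [12B, align 4] → 68
@68: hp [2B, align 2] → 70
@70: score [2B, align 2] → 72
@72: target [2B, align 2] → 74
+6 tail pad (align 8)
size 80, align 8
array of 14: 14 × 80 = 1120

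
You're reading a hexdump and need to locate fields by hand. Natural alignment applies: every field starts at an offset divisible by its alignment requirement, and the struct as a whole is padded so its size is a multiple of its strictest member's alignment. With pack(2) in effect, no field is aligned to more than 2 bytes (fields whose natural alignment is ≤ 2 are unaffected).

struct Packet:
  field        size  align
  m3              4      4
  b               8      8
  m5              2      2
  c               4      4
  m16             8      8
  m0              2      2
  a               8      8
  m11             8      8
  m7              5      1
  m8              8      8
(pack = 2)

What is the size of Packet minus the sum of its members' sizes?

1

0..4  m3  (4B, 2-aligned)
4..12  b  (8B, 2-aligned)
12..14  m5  (2B, 2-aligned)
14..18  c  (4B, 2-aligned)
18..26  m16  (8B, 2-aligned)
26..28  m0  (2B, 2-aligned)
28..36  a  (8B, 2-aligned)
36..44  m11  (8B, 2-aligned)
44..49  m7  (5B, 1-aligned)
49..50  -- padding (1B)
50..58  m8  (8B, 2-aligned)
sizeof = 58, alignof = 2
data bytes 57, size 58 → padding 1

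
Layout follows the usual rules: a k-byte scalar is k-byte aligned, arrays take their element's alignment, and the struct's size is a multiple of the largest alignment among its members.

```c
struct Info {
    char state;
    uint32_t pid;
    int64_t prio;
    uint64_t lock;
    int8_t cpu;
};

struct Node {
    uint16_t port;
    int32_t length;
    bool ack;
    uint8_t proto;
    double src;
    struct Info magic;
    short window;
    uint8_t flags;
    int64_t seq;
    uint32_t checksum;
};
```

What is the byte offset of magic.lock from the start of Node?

40

Info: @0: state [1B, align 1] → 1; +3 pad (align 4); @4: pid [4B, align 4] → 8; @8: prio [8B, align 8] → 16; @16: lock [8B, align 8] → 24; @24: cpu [1B, align 1] → 25; +7 tail pad (align 8); size 32, align 8
@0: port [2B, align 2] → 2
+2 pad (align 4)
@4: length [4B, align 4] → 8
@8: ack [1B, align 1] → 9
@9: proto [1B, align 1] → 10
+6 pad (align 8)
@16: src [8B, align 8] → 24
@24: magic [32B, align 8] → 56
within Info: lock at 16
24 + 16 = 40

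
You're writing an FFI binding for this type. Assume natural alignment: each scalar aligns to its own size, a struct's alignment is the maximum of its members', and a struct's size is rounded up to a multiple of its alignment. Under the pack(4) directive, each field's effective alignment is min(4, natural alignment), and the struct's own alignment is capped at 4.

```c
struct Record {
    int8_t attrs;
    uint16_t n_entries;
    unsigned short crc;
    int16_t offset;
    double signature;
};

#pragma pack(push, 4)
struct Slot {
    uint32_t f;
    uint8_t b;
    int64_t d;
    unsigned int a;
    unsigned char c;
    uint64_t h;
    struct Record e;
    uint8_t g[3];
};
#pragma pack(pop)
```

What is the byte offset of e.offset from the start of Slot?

Record: @0: attrs [1B, align 1] → 1; +1 pad (align 2); @2: n_entries [2B, align 2] → 4; @4: crc [2B, align 2] → 6; @6: offset [2B, align 2] → 8; @8: signature [8B, align 8] → 16; size 16, align 8
@0: f [4B, align 4] → 4
@4: b [1B, align 1] → 5
+3 pad (align 4)
@8: d [8B, align 4] → 16
@16: a [4B, align 4] → 20
@20: c [1B, align 1] → 21
+3 pad (align 4)
@24: h [8B, align 4] → 32
@32: e [16B, align 4] → 48
within Record: offset at 6
32 + 6 = 38

38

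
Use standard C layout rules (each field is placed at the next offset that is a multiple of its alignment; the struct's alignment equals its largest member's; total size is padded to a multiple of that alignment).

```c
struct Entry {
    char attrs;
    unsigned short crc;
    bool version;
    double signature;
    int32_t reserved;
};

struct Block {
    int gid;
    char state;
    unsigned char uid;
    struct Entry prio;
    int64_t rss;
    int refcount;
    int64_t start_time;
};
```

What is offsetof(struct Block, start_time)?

Entry: attrs at 0 (size 1, align 1) → ends 1; pad 1 to align 2 for crc; crc at 2 (size 2, align 2) → ends 4; version at 4 (size 1, align 1) → ends 5; pad 3 to align 8 for signature; signature at 8 (size 8, align 8) → ends 16; reserved at 16 (size 4, align 4) → ends 20; tail pad 4 to reach multiple of 8; total 24 bytes, alignment 8
gid at 0 (size 4, align 4) → ends 4
state at 4 (size 1, align 1) → ends 5
uid at 5 (size 1, align 1) → ends 6
pad 2 to align 8 for prio
prio at 8 (size 24, align 8) → ends 32
rss at 32 (size 8, align 8) → ends 40
refcount at 40 (size 4, align 4) → ends 44
pad 4 to align 8 for start_time
start_time at 48 (size 8, align 8) → ends 56

48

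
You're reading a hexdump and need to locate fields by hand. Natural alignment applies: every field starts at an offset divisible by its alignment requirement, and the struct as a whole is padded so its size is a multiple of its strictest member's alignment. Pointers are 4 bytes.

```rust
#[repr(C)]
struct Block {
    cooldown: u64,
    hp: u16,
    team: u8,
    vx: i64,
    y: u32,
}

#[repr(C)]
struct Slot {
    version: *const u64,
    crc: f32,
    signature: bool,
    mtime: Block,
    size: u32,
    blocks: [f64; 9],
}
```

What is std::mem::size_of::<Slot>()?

128 bytes

Block: cooldown at 0 (size 8, align 8) → ends 8; hp at 8 (size 2, align 2) → ends 10; team at 10 (size 1, align 1) → ends 11; pad 5 to align 8 for vx; vx at 16 (size 8, align 8) → ends 24; y at 24 (size 4, align 4) → ends 28; tail pad 4 to reach multiple of 8; total 32 bytes, alignment 8
version at 0 (size 4, align 4) → ends 4
crc at 4 (size 4, align 4) → ends 8
signature at 8 (size 1, align 1) → ends 9
pad 7 to align 8 for mtime
mtime at 16 (size 32, align 8) → ends 48
size at 48 (size 4, align 4) → ends 52
pad 4 to align 8 for blocks
blocks at 56 (size 72, align 8) → ends 128
total 128 bytes, alignment 8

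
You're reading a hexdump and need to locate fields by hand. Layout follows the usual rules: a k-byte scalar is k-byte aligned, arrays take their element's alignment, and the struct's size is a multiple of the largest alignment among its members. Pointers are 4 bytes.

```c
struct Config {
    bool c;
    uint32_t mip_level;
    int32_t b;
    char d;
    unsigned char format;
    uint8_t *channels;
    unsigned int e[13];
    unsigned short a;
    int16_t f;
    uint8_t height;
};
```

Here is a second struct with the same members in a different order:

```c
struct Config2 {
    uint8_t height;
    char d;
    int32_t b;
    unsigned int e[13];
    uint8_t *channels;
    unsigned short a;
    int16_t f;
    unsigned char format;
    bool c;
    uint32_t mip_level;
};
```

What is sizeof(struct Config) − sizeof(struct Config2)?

4

c at 0 (size 1, align 1) → ends 1
pad 3 to align 4 for mip_level
mip_level at 4 (size 4, align 4) → ends 8
b at 8 (size 4, align 4) → ends 12
d at 12 (size 1, align 1) → ends 13
format at 13 (size 1, align 1) → ends 14
pad 2 to align 4 for channels
channels at 16 (size 4, align 4) → ends 20
e at 20 (size 52, align 4) → ends 72
a at 72 (size 2, align 2) → ends 74
f at 74 (size 2, align 2) → ends 76
height at 76 (size 1, align 1) → ends 77
tail pad 3 to reach multiple of 4
total 80 bytes, alignment 4
— Config2 —
height at 0 (size 1, align 1) → ends 1
d at 1 (size 1, align 1) → ends 2
pad 2 to align 4 for b
b at 4 (size 4, align 4) → ends 8
e at 8 (size 52, align 4) → ends 60
channels at 60 (size 4, align 4) → ends 64
a at 64 (size 2, align 2) → ends 66
f at 66 (size 2, align 2) → ends 68
format at 68 (size 1, align 1) → ends 69
c at 69 (size 1, align 1) → ends 70
pad 2 to align 4 for mip_level
mip_level at 72 (size 4, align 4) → ends 76
total 76 bytes, alignment 4
80 − 76 = 4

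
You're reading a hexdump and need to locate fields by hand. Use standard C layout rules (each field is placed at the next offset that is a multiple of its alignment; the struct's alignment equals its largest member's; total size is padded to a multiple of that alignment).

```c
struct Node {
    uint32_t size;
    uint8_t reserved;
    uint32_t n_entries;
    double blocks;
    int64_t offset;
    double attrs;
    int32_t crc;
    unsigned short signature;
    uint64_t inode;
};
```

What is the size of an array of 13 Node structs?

0..4  size  (4B, 4-aligned)
4..5  reserved  (1B, 1-aligned)
5..8  -- padding (3B)
8..12  n_entries  (4B, 4-aligned)
12..16  -- padding (4B)
16..24  blocks  (8B, 8-aligned)
24..32  offset  (8B, 8-aligned)
32..40  attrs  (8B, 8-aligned)
40..44  crc  (4B, 4-aligned)
44..46  signature  (2B, 2-aligned)
46..48  -- padding (2B)
48..56  inode  (8B, 8-aligned)
sizeof = 56, alignof = 8
array of 13: 13 × 56 = 728

728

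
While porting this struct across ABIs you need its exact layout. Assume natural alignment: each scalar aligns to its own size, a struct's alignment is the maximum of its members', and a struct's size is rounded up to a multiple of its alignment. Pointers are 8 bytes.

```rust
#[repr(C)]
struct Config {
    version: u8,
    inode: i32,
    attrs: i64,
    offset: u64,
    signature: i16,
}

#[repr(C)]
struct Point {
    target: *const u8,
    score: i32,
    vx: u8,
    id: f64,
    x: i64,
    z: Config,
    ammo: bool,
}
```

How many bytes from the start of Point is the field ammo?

64

Config: version at 0 (size 1, align 1) → ends 1; pad 3 to align 4 for inode; inode at 4 (size 4, align 4) → ends 8; attrs at 8 (size 8, align 8) → ends 16; offset at 16 (size 8, align 8) → ends 24; signature at 24 (size 2, align 2) → ends 26; tail pad 6 to reach multiple of 8; total 32 bytes, alignment 8
target at 0 (size 8, align 8) → ends 8
score at 8 (size 4, align 4) → ends 12
vx at 12 (size 1, align 1) → ends 13
pad 3 to align 8 for id
id at 16 (size 8, align 8) → ends 24
x at 24 (size 8, align 8) → ends 32
z at 32 (size 32, align 8) → ends 64
ammo at 64 (size 1, align 1) → ends 65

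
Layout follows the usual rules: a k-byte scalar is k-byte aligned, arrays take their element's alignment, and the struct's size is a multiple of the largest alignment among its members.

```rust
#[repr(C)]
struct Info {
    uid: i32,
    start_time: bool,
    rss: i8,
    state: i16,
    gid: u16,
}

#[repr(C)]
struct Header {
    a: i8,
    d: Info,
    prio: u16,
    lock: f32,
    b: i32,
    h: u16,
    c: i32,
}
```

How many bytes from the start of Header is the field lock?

20

Info: @0: uid [4B, align 4] → 4; @4: start_time [1B, align 1] → 5; @5: rss [1B, align 1] → 6; @6: state [2B, align 2] → 8; @8: gid [2B, align 2] → 10; +2 tail pad (align 4); size 12, align 4
@0: a [1B, align 1] → 1
+3 pad (align 4)
@4: d [12B, align 4] → 16
@16: prio [2B, align 2] → 18
+2 pad (align 4)
@20: lock [4B, align 4] → 24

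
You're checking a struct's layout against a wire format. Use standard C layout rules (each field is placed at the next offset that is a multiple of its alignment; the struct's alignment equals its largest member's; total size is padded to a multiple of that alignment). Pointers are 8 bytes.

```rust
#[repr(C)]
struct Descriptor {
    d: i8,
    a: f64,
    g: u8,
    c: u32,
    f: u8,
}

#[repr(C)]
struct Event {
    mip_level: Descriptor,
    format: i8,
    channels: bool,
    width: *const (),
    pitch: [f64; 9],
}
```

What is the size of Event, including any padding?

120 bytes

Descriptor: @0: d [1B, align 1] → 1; +7 pad (align 8); @8: a [8B, align 8] → 16; @16: g [1B, align 1] → 17; +3 pad (align 4); @20: c [4B, align 4] → 24; @24: f [1B, align 1] → 25; +7 tail pad (align 8); size 32, align 8
@0: mip_level [32B, align 8] → 32
@32: format [1B, align 1] → 33
@33: channels [1B, align 1] → 34
+6 pad (align 8)
@40: width [8B, align 8] → 48
@48: pitch [72B, align 8] → 120
size 120, align 8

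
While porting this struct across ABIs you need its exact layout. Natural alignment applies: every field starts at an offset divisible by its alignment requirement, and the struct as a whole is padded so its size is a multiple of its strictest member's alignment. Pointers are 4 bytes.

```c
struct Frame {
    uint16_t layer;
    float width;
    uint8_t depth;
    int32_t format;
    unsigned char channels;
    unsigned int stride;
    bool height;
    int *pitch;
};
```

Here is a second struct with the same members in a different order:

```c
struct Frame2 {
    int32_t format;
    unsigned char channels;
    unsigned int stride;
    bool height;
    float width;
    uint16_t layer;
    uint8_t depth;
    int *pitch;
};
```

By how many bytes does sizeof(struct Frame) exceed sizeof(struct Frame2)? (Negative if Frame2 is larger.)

@0: layer [2B, align 2] → 2
+2 pad (align 4)
@4: width [4B, align 4] → 8
@8: depth [1B, align 1] → 9
+3 pad (align 4)
@12: format [4B, align 4] → 16
@16: channels [1B, align 1] → 17
+3 pad (align 4)
@20: stride [4B, align 4] → 24
@24: height [1B, align 1] → 25
+3 pad (align 4)
@28: pitch [4B, align 4] → 32
size 32, align 4
— Frame2 —
@0: format [4B, align 4] → 4
@4: channels [1B, align 1] → 5
+3 pad (align 4)
@8: stride [4B, align 4] → 12
@12: height [1B, align 1] → 13
+3 pad (align 4)
@16: width [4B, align 4] → 20
@20: layer [2B, align 2] → 22
@22: depth [1B, align 1] → 23
+1 pad (align 4)
@24: pitch [4B, align 4] → 28
size 28, align 4
32 − 28 = 4

4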